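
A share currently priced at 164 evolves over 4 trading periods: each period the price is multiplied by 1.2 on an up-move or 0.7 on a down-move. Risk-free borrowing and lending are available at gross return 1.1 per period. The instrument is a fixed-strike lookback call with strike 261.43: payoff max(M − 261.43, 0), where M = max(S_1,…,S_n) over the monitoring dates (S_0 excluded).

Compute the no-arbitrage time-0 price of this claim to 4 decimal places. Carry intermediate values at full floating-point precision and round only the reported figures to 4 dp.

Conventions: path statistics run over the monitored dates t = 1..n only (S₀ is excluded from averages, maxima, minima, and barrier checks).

Under the martingale measure an up-move has probability p* = 0.8000; value the claim as the probability-weighted average of per-path payoffs, discounted 4 periods at R = 1.1.
Enumerate all 2^4 = 16 price paths (U = up ×1.2, D = down ×0.7); each path with k up-moves has probability p*^k·(1−p*)^(4−k).
DDDD: M=114.8000, payoff=0.0000, prob=0.001600
UDDD: M=196.8000, payoff=0.0000, prob=0.006400
DUDD: M=137.7600, payoff=0.0000, prob=0.006400
UUDD: M=236.1600, payoff=0.0000, prob=0.025600
DDUD: M=114.8000, payoff=0.0000, prob=0.006400
UDUD: M=196.8000, payoff=0.0000, prob=0.025600
DUUD: M=165.3120, payoff=0.0000, prob=0.025600
UUUD: M=283.3920, payoff=21.9620, prob=0.102400
DDDU: M=114.8000, payoff=0.0000, prob=0.006400
UDDU: M=196.8000, payoff=0.0000, prob=0.025600
DUDU: M=137.7600, payoff=0.0000, prob=0.025600
UUDU: M=236.1600, payoff=0.0000, prob=0.102400
DDUU: M=115.7184, payoff=0.0000, prob=0.025600
UDUU: M=198.3744, payoff=0.0000, prob=0.102400
DUUU: M=198.3744, payoff=0.0000, prob=0.102400
UUUU: M=340.0704, payoff=78.6404, prob=0.409600
Price = Σ prob·payoff / R^4 = 34.460017 / 1.464100 = 23.5367

price = 23.5367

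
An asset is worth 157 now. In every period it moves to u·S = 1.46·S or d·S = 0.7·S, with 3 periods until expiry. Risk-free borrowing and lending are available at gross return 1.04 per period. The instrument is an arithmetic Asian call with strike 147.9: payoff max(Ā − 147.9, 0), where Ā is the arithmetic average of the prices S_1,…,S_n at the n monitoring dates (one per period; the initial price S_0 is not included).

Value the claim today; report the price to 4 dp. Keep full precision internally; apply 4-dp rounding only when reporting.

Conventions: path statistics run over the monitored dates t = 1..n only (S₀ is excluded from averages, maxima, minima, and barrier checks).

price = 38.0334

Set p* = 0.4474 (from d < R < u); the path-dependent value is the discounted p*-expectation over all price paths.
Enumerate all 2^3 = 8 price paths (U = up ×1.46, D = down ×0.7); each path with k up-moves has probability p*^k·(1−p*)^(3−k).
DDD: Ā=80.2270, payoff=0.0000, prob=0.168775
UDD: Ā=167.3306, payoff=19.4306, prob=0.136627
DUD: Ā=127.5573, payoff=0.0000, prob=0.136627
UUD: Ā=266.0480, payoff=118.1480, prob=0.110603
DDU: Ā=99.7159, payoff=0.0000, prob=0.136627
UDU: Ā=207.9789, payoff=60.0789, prob=0.110603
DUU: Ā=168.2056, payoff=20.3056, prob=0.110603
UUU: Ā=350.8289, payoff=202.9289, prob=0.089536
Price = Σ prob·payoff / R^3 = 42.782382 / 1.124864 = 38.0334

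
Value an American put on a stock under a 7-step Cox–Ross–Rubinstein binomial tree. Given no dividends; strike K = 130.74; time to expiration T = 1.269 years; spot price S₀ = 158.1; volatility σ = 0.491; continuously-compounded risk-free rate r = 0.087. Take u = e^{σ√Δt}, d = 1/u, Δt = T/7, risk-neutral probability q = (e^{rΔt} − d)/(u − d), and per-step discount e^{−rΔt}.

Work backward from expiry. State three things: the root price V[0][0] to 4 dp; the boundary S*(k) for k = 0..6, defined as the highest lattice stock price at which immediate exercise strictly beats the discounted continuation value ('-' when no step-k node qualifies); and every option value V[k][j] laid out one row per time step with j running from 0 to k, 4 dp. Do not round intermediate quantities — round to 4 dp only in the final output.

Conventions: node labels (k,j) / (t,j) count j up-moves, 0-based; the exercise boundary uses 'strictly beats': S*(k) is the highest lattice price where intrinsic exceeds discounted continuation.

Δt=0.18129  u=1.23251  d=0.81135  q=0.48567  discount=0.98435
step 7 (expiry): payoffs max(K−S,0) = 94.1479 75.1532 46.2985 2.4656 0.0000 0.0000 0.0000 0.0000
step 6: (k=6,j=0): S=45.1003, K−S=85.6397, hold=83.5938 ⇒ V=85.6397 exercise | (k=6,j=1): S=68.5116, K−S=62.2284, hold=60.1826 ⇒ V=62.2284 exercise | (k=6,j=2): S=104.0753, K−S=26.6647, hold=24.6188 ⇒ V=26.6647 exercise | (k=6,j=3): S=158.1000, K−S=0.0000, hold=1.2483 ⇒ V=1.2483 continue | (k=6,j=4): S=240.1684, K−S=0.0000, hold=0.0000 ⇒ V=0.0000 continue | (k=6,j=5): S=364.8378, K−S=0.0000, hold=0.0000 ⇒ V=0.0000 continue | (k=6,j=6): S=554.2222, K−S=0.0000, hold=0.0000 ⇒ V=0.0000 continue  boundary S*=104.0753
step 5: (k=5,j=0): S=55.5868, K−S=75.1532, hold=73.1073 ⇒ V=75.1532 exercise | (k=5,j=1): S=84.4415, K−S=46.2985, hold=44.2527 ⇒ V=46.2985 exercise | (k=5,j=2): S=128.2744, K−S=2.4656, hold=14.0966 ⇒ V=14.0966 continue | (k=5,j=3): S=194.8605, K−S=0.0000, hold=0.6320 ⇒ V=0.6320 continue | (k=5,j=4): S=296.0110, K−S=0.0000, hold=0.0000 ⇒ V=0.0000 continue | (k=5,j=5): S=449.6679, K−S=0.0000, hold=0.0000 ⇒ V=0.0000 continue  boundary S*=84.4415
step 4: (k=4,j=0): S=68.5116, K−S=62.2284, hold=60.1826 ⇒ V=62.2284 exercise | (k=4,j=1): S=104.0753, K−S=26.6647, hold=30.1792 ⇒ V=30.1792 continue | (k=4,j=2): S=158.1000, K−S=0.0000, hold=7.4390 ⇒ V=7.4390 continue | (k=4,j=3): S=240.1684, K−S=0.0000, hold=0.3200 ⇒ V=0.3200 continue | (k=4,j=4): S=364.8378, K−S=0.0000, hold=0.0000 ⇒ V=0.0000 continue  boundary S*=68.5116
step 3: (k=3,j=0): S=84.4415, K−S=46.2985, hold=45.9329 ⇒ V=46.2985 exercise | (k=3,j=1): S=128.2744, K−S=2.4656, hold=18.8355 ⇒ V=18.8355 continue | (k=3,j=2): S=194.8605, K−S=0.0000, hold=3.9192 ⇒ V=3.9192 continue | (k=3,j=3): S=296.0110, K−S=0.0000, hold=0.1620 ⇒ V=0.1620 continue  boundary S*=84.4415
step 2: (k=2,j=0): S=104.0753, K−S=26.6647, hold=32.4448 ⇒ V=32.4448 continue | (k=2,j=1): S=158.1000, K−S=0.0000, hold=11.4097 ⇒ V=11.4097 continue | (k=2,j=2): S=240.1684, K−S=0.0000, hold=2.0617 ⇒ V=2.0617 continue  boundary S*=-
step 1: (k=1,j=0): S=128.2744, K−S=2.4656, hold=21.8808 ⇒ V=21.8808 continue | (k=1,j=1): S=194.8605, K−S=0.0000, hold=6.7621 ⇒ V=6.7621 continue  boundary S*=-
step 0: (k=0,j=0): S=158.1000, K−S=0.0000, hold=14.3106 ⇒ V=14.3106 continue  boundary S*=-

price = 14.3106
boundary = - - - 84.4415 68.5116 84.4415 104.0753
tree:
14.3106
21.8808 6.7621
32.4448 11.4097 2.0617
46.2985 18.8355 3.9192 0.1620
62.2284 30.1792 7.4390 0.3200 0.0000
75.1532 46.2985 14.0966 0.6320 0.0000 0.0000
85.6397 62.2284 26.6647 1.2483 0.0000 0.0000 0.0000
94.1479 75.1532 46.2985 2.4656 0.0000 0.0000 0.0000 0.0000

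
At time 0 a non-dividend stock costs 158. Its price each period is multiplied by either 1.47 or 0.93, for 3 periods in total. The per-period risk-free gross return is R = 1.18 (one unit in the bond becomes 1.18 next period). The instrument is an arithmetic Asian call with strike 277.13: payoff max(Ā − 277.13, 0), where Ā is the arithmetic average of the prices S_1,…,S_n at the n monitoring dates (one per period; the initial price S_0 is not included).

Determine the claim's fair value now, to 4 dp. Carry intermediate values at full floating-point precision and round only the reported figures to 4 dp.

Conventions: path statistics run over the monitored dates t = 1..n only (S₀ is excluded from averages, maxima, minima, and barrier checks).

price = 6.3125

With p* = (R−d)/(u−d) = 0.4630, sum probability × payoff across the paths and divide by R^3.
Enumerate all 2^3 = 8 price paths (U = up ×1.47, D = down ×0.93); each path with k up-moves has probability p*^k·(1−p*)^(3−k).
DDD: Ā=136.8942, payoff=0.0000, prob=0.154886
UDD: Ā=216.3812, payoff=0.0000, prob=0.133523
DUD: Ā=187.9412, payoff=0.0000, prob=0.133523
UUD: Ā=297.0683, payoff=19.9383, prob=0.115106
DDU: Ā=161.4920, payoff=0.0000, prob=0.133523
UDU: Ā=255.2615, payoff=0.0000, prob=0.115106
DUU: Ā=226.8215, payoff=0.0000, prob=0.115106
UUU: Ā=358.5243, payoff=81.3943, prob=0.099229
Price = Σ prob·payoff / R^3 = 10.371685 / 1.643032 = 6.3125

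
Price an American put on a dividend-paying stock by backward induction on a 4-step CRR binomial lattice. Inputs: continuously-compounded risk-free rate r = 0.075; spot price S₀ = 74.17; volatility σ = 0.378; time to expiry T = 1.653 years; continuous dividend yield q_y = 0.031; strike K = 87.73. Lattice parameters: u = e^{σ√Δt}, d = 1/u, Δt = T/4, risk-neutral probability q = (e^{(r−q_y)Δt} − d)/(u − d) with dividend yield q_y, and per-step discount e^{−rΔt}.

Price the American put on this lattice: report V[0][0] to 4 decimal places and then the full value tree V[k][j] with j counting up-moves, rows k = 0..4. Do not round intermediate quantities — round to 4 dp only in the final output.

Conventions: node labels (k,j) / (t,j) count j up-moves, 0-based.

price = 20.0944
tree:
20.0944
29.7547 10.8261
42.1090 18.1695 3.4870
51.9506 29.5603 6.8763 0.0000
59.6691 42.1090 13.5600 0.0000 0.0000

Δt=0.41325  u=1.27506  d=0.78428  q=0.47694  discount=0.96948
step 4 (expiry): payoffs max(K−S,0) = 59.6691 42.1090 13.5600 0.0000 0.0000
k=3: (k=3,j=0): S=35.7794, K−S=51.9506, hold=49.7286 ⇒ V=51.9506 exercise | (k=3,j=1): S=58.1697, K−S=29.5603, hold=27.6234 ⇒ V=29.5603 exercise | (k=3,j=2): S=94.5714, K−S=0.0000, hold=6.8763 ⇒ V=6.8763 continue | (k=3,j=3): S=153.7528, K−S=0.0000, hold=0.0000 ⇒ V=0.0000 continue
k=2: (k=2,j=0): S=45.6210, K−S=42.1090, hold=40.0123 ⇒ V=42.1090 exercise | (k=2,j=1): S=74.1700, K−S=13.5600, hold=18.1695 ⇒ V=18.1695 continue | (k=2,j=2): S=120.5845, K−S=0.0000, hold=3.4870 ⇒ V=3.4870 continue
k=1: (k=1,j=0): S=58.1697, K−S=29.5603, hold=29.7547 ⇒ V=29.7547 continue | (k=1,j=1): S=94.5714, K−S=0.0000, hold=10.8261 ⇒ V=10.8261 continue
k=0: (k=0,j=0): S=74.1700, K−S=13.5600, hold=20.0944 ⇒ V=20.0944 continue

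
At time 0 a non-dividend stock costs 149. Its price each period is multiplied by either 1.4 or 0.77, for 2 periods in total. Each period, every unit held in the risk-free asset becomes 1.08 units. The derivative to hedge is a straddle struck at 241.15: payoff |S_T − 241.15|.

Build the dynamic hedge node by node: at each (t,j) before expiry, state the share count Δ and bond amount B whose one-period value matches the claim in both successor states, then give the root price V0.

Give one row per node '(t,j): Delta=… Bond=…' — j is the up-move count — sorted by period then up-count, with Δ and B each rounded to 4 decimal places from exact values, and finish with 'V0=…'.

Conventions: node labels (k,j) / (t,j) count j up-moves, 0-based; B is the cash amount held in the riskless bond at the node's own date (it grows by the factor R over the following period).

(0,0): Delta=-0.5060 Bond=154.2682
(1,0): Delta=-1.0000 Bond=223.2870
(1,1): Delta=-0.2255 Bond=108.1039
V0=78.8752

Arbitrage-free pricing uses the up-move probability p* = (R−d)/(u−d) = 0.4921, discounting each step at R = 1.08.
At maturity the claim pays: V(2,0)=152.8079, V(2,1)=80.5280, V(2,2)=50.8900
Node (1,0) S=114.7300: V=(p*·80.5280+(1−p*)·152.8079)/1.08=108.5570; Δ=(80.5280−152.8079)/(160.6220−88.3421)=-1.0000; B=V−Δ·S=223.2870
Node (1,1) S=208.6000: V=(p*·50.8900+(1−p*)·80.5280)/1.08=61.0595; Δ=(50.8900−80.5280)/(292.0400−160.6220)=-0.2255; B=V−Δ·S=108.1039
Node (0,0) S=149.0000: V=(p*·61.0595+(1−p*)·108.5570)/1.08=78.8752; Δ=(61.0595−108.5570)/(208.6000−114.7300)=-0.5060; B=V−Δ·S=154.2682
Sanity check at the root: Δ(0,0)·S0 + B(0,0) reproduces V0 = 78.8752.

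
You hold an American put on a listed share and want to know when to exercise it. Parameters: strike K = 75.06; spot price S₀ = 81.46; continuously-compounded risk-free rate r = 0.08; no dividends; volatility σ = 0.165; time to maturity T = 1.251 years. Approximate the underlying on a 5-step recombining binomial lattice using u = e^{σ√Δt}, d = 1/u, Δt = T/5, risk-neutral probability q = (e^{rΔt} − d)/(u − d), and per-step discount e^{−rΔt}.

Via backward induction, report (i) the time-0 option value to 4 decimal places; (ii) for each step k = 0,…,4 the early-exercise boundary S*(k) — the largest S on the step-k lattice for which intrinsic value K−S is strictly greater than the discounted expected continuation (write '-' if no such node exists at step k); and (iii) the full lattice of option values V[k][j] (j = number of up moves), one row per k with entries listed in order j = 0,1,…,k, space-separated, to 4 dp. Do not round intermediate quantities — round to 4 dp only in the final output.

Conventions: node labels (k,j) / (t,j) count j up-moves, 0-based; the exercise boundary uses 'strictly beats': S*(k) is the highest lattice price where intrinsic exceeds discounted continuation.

params: Δt=0.25020 u=1.08603 d=0.92078 q=0.60172 e^(-rΔt)=0.98018
t_5 payoffs: 21.1429 11.4664 0.0532 0.0000 0.0000 0.0000
t_4: node(4,0) S=58.5558 payoff=16.5042 vs cont=15.0167 → 16.5042 [stop]  node(4,1) S=69.0649 payoff=5.9951 vs cont=4.5077 → 5.9951 [stop]  node(4,2) S=81.4600 payoff=0.0000 vs cont=0.0208 → 0.0208 [wait]  node(4,3) S=96.0797 payoff=0.0000 vs cont=0.0000 → 0.0000 [wait]  node(4,4) S=113.3232 payoff=0.0000 vs cont=0.0000 → 0.0000 [wait]  ⇒ S*(4)=69.0649
t_3: node(3,0) S=63.5936 payoff=11.4664 vs cont=9.9789 → 11.4664 [stop]  node(3,1) S=75.0068 payoff=0.0532 vs cont=2.3527 → 2.3527 [wait]  node(3,2) S=88.4684 payoff=0.0000 vs cont=0.0081 → 0.0081 [wait]  node(3,3) S=104.3459 payoff=0.0000 vs cont=0.0000 → 0.0000 [wait]  ⇒ S*(3)=63.5936
t_2: node(2,0) S=69.0649 payoff=5.9951 vs cont=5.8639 → 5.9951 [stop]  node(2,1) S=81.4600 payoff=0.0000 vs cont=0.9232 → 0.9232 [wait]  node(2,2) S=96.0797 payoff=0.0000 vs cont=0.0032 → 0.0032 [wait]  ⇒ S*(2)=69.0649
t_1: node(1,0) S=75.0068 payoff=0.0532 vs cont=2.8849 → 2.8849 [wait]  node(1,1) S=88.4684 payoff=0.0000 vs cont=0.3623 → 0.3623 [wait]  ⇒ S*(1)=-
t_0: node(0,0) S=81.4600 payoff=0.0000 vs cont=1.3399 → 1.3399 [wait]  ⇒ S*(0)=-

price = 1.3399
boundary = - - 69.0649 63.5936 69.0649
tree:
1.3399
2.8849 0.3623
5.9951 0.9232 0.0032
11.4664 2.3527 0.0081 0.0000
16.5042 5.9951 0.0208 0.0000 0.0000
21.1429 11.4664 0.0532 0.0000 0.0000 0.0000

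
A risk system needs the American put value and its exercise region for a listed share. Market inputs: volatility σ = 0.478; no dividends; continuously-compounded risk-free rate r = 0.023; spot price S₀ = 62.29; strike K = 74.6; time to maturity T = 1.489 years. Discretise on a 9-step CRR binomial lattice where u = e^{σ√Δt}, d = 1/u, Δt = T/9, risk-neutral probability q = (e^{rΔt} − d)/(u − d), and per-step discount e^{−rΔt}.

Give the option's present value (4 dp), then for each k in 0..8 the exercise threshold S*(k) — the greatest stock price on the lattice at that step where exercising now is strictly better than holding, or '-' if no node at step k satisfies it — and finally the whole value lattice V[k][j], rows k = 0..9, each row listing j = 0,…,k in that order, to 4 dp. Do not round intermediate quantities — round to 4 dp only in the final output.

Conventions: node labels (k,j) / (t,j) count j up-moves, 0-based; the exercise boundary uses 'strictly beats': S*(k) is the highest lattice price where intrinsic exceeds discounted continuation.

price = 20.9574
boundary = - - - 34.7619 28.6198 34.7619 42.2223 51.2838 42.2223
tree:
20.9574
26.7720 14.3400
33.1886 19.4998 8.4327
39.8381 25.6973 12.4233 3.8420
45.9802 32.6587 17.7800 6.2702 1.0379
51.0371 39.8381 24.5442 10.0275 1.9341 0.0000
55.2005 45.9802 32.3777 15.5989 3.6039 0.0000 0.0000
58.6283 51.0371 39.8381 23.3162 6.7153 0.0000 0.0000 0.0000
61.4504 55.2005 45.9802 32.3777 12.5130 0.0000 0.0000 0.0000 0.0000
63.7738 58.6283 51.0371 39.8381 23.3162 0.0000 0.0000 0.0000 0.0000 0.0000

Δt=0.16544  u=1.21461  d=0.82331  q=0.46129  discount=0.99620
step 9 (expiry): payoffs max(K−S,0) = 63.7738 58.6283 51.0371 39.8381 23.3162 0.0000 0.0000 0.0000 0.0000 0.0000
step 8: (k=8,j=0): S=13.1496, K−S=61.4504, hold=61.1670 ⇒ V=61.4504 exercise | (k=8,j=1): S=19.3995, K−S=55.2005, hold=54.9172 ⇒ V=55.2005 exercise | (k=8,j=2): S=28.6198, K−S=45.9802, hold=45.6969 ⇒ V=45.9802 exercise | (k=8,j=3): S=42.2223, K−S=32.3777, hold=32.0943 ⇒ V=32.3777 exercise | (k=8,j=4): S=62.2900, K−S=12.3100, hold=12.5130 ⇒ V=12.5130 continue | (k=8,j=5): S=91.8955, K−S=0.0000, hold=0.0000 ⇒ V=0.0000 continue | (k=8,j=6): S=135.5722, K−S=0.0000, hold=0.0000 ⇒ V=0.0000 continue | (k=8,j=7): S=200.0077, K−S=0.0000, hold=0.0000 ⇒ V=0.0000 continue | (k=8,j=8): S=295.0685, K−S=0.0000, hold=0.0000 ⇒ V=0.0000 continue  boundary S*=42.2223
step 7: (k=7,j=0): S=15.9717, K−S=58.6283, hold=58.3449 ⇒ V=58.6283 exercise | (k=7,j=1): S=23.5629, K−S=51.0371, hold=50.7538 ⇒ V=51.0371 exercise | (k=7,j=2): S=34.7619, K−S=39.8381, hold=39.5547 ⇒ V=39.8381 exercise | (k=7,j=3): S=51.2838, K−S=23.3162, hold=23.1261 ⇒ V=23.3162 exercise | (k=7,j=4): S=75.6583, K−S=0.0000, hold=6.7153 ⇒ V=6.7153 continue | (k=7,j=5): S=111.6176, K−S=0.0000, hold=0.0000 ⇒ V=0.0000 continue | (k=7,j=6): S=164.6678, K−S=0.0000, hold=0.0000 ⇒ V=0.0000 continue | (k=7,j=7): S=242.9321, K−S=0.0000, hold=0.0000 ⇒ V=0.0000 continue  boundary S*=51.2838
step 6: (k=6,j=0): S=19.3995, K−S=55.2005, hold=54.9172 ⇒ V=55.2005 exercise | (k=6,j=1): S=28.6198, K−S=45.9802, hold=45.6969 ⇒ V=45.9802 exercise | (k=6,j=2): S=42.2223, K−S=32.3777, hold=32.0943 ⇒ V=32.3777 exercise | (k=6,j=3): S=62.2900, K−S=12.3100, hold=15.5989 ⇒ V=15.5989 continue | (k=6,j=4): S=91.8955, K−S=0.0000, hold=3.6039 ⇒ V=3.6039 continue | (k=6,j=5): S=135.5722, K−S=0.0000, hold=0.0000 ⇒ V=0.0000 continue | (k=6,j=6): S=200.0077, K−S=0.0000, hold=0.0000 ⇒ V=0.0000 continue  boundary S*=42.2223
step 5: (k=5,j=0): S=23.5629, K−S=51.0371, hold=50.7538 ⇒ V=51.0371 exercise | (k=5,j=1): S=34.7619, K−S=39.8381, hold=39.5547 ⇒ V=39.8381 exercise | (k=5,j=2): S=51.2838, K−S=23.3162, hold=24.5442 ⇒ V=24.5442 continue | (k=5,j=3): S=75.6583, K−S=0.0000, hold=10.0275 ⇒ V=10.0275 continue | (k=5,j=4): S=111.6176, K−S=0.0000, hold=1.9341 ⇒ V=1.9341 continue | (k=5,j=5): S=164.6678, K−S=0.0000, hold=0.0000 ⇒ V=0.0000 continue  boundary S*=34.7619
step 4: (k=4,j=0): S=28.6198, K−S=45.9802, hold=45.6969 ⇒ V=45.9802 exercise | (k=4,j=1): S=42.2223, K−S=32.3777, hold=32.6587 ⇒ V=32.6587 continue | (k=4,j=2): S=62.2900, K−S=12.3100, hold=17.7800 ⇒ V=17.7800 continue | (k=4,j=3): S=91.8955, K−S=0.0000, hold=6.2702 ⇒ V=6.2702 continue | (k=4,j=4): S=135.5722, K−S=0.0000, hold=1.0379 ⇒ V=1.0379 continue  boundary S*=28.6198
step 3: (k=3,j=0): S=34.7619, K−S=39.8381, hold=39.6839 ⇒ V=39.8381 exercise | (k=3,j=1): S=51.2838, K−S=23.3162, hold=25.6973 ⇒ V=25.6973 continue | (k=3,j=2): S=75.6583, K−S=0.0000, hold=12.4233 ⇒ V=12.4233 continue | (k=3,j=3): S=111.6176, K−S=0.0000, hold=3.8420 ⇒ V=3.8420 continue  boundary S*=34.7619
step 2: (k=2,j=0): S=42.2223, K−S=32.3777, hold=33.1886 ⇒ V=33.1886 continue | (k=2,j=1): S=62.2900, K−S=12.3100, hold=19.4998 ⇒ V=19.4998 continue | (k=2,j=2): S=91.8955, K−S=0.0000, hold=8.4327 ⇒ V=8.4327 continue  boundary S*=-
step 1: (k=1,j=0): S=51.2838, K−S=23.3162, hold=26.7720 ⇒ V=26.7720 continue | (k=1,j=1): S=75.6583, K−S=0.0000, hold=14.3400 ⇒ V=14.3400 continue  boundary S*=-
step 0: (k=0,j=0): S=62.2900, K−S=12.3100, hold=20.9574 ⇒ V=20.9574 continue  boundary S*=-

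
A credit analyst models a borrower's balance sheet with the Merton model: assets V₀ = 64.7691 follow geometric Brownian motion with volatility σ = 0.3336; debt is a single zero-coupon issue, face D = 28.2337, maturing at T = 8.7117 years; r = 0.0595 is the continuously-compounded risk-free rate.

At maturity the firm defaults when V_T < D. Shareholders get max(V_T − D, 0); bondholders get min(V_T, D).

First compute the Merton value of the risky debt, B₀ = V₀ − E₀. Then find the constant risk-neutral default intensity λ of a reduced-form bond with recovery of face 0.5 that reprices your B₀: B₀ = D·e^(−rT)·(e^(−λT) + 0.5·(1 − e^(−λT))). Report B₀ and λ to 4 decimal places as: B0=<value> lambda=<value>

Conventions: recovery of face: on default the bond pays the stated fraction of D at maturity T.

B0=15.6437 lambda=0.0172

Equity is a call on the firm's assets struck at D = 28.2337:
d₁ = [ln(V₀/D) + (r + σ²/2)T] / (σ√T)
   = [ln(64.7691/28.2337) + (0.0595 + 0.5·0.3336²)·8.7117] / (0.3336·√8.7117)
   = [0.830312 + 1.003104] / 0.984640 = 1.862017
d₂ = d₁ − σ√T = 1.862017 − 0.984640 = 0.877377
N(d₁) = 0.968700,  N(d₂) = 0.809859,  e^(−rT) = 0.595505
E₀ = V₀·N(d₁) − D·e^(−rT)·N(d₂)
   = 64.7691·0.968700 − 28.2337·0.595505·0.809859 = 49.125403
B₀ = V₀ − E₀ = 64.7691 − 49.125403 = 15.643697
e^(−λT) = (B₀·e^(rT)/D − 0.5)/(1 − 0.5) = (15.6437·1.679248/28.2337 − 0.5)/0.5 = 0.86087222
λ = −ln(0.86087222)/8.7117 = 0.017196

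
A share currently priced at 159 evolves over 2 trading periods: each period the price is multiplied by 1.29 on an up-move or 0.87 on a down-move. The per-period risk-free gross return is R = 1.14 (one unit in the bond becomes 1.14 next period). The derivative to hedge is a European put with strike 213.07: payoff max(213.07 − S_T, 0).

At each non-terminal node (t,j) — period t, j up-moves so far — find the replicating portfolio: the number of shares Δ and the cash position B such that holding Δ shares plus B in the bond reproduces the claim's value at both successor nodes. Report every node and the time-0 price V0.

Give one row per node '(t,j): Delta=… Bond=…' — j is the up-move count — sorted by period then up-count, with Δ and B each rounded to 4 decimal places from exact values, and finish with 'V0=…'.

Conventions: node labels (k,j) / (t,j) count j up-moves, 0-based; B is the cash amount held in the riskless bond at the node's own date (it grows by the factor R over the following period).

(0,0): Delta=-0.5649 Bond=111.1586
(1,0): Delta=-1.0000 Bond=186.9035
(1,1): Delta=-0.4019 Bond=93.2860
V0=21.3341

No-arbitrage ⇒ martingale measure with p* = (R−d)/(u−d) = 0.6429.
Expiry values: V(2,0)=92.7229, V(2,1)=34.6243, V(2,2)=0.0000
(1,0): S=138.3300. Δ = (V_up−V_dn)/(S_up−S_dn) = (34.6243−92.7229)/(178.4457−120.3471) = -1.0000. V = [p*·34.6243 + (1−p*)·92.7229]/1.14 = 48.5735. B = V − Δ·S = 186.9035.
(1,1): S=205.1100. Δ = (V_up−V_dn)/(S_up−S_dn) = (0.0000−34.6243)/(264.5919−178.4457) = -0.4019. V = [p*·0.0000 + (1−p*)·34.6243]/1.14 = 10.8472. B = V − Δ·S = 93.2860.
(0,0): S=159.0000. Δ = (V_up−V_dn)/(S_up−S_dn) = (10.8472−48.5735)/(205.1100−138.3300) = -0.5649. V = [p*·10.8472 + (1−p*)·48.5735]/1.14 = 21.3341. B = V − Δ·S = 111.1586.
Sanity check at the root: Δ(0,0)·S0 + B(0,0) reproduces V0 = 21.3341.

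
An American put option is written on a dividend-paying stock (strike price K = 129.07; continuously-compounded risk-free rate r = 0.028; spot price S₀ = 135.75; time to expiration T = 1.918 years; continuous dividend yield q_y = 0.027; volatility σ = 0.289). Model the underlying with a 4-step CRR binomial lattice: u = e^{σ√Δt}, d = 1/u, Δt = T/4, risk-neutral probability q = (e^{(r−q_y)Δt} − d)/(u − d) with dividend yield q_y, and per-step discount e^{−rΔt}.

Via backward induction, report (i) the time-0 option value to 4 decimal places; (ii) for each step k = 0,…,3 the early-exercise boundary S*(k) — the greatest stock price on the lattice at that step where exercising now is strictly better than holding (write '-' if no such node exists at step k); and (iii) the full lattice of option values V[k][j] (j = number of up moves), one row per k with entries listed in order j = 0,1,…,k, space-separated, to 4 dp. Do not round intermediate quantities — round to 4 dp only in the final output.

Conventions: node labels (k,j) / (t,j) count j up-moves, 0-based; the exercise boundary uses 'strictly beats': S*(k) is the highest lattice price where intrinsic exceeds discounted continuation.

price = 16.7362
boundary = - - - 74.4742
tree:
16.7362
25.9436 6.0441
38.7396 11.1647 0.0000
54.5958 20.6235 0.0000 0.0000
68.1031 38.0960 0.0000 0.0000 0.0000

Δt=0.47950, u=1.22155, d=0.81863, q=0.45133, disc=e^(-rΔt)=0.98666
k=4 terminal: V=max(K-S,0) → 68.1031 38.0960 0.0000 0.0000 0.0000
k=3: j=0 S=74.4742 intr=54.5958 cont=53.8325 V=54.5958[EX]; j=1 S=111.1293 intr=17.9407 cont=20.6235 V=20.6235[hold]; j=2 S=165.8254 intr=0.0000 cont=0.0000 V=0.0000[hold]; j=3 S=247.4423 intr=0.0000 cont=0.0000 V=0.0000[hold]  S*(3)=74.4742
k=2: j=0 S=90.9740 intr=38.0960 cont=38.7396 V=38.7396[hold]; j=1 S=135.7500 intr=0.0000 cont=11.1647 V=11.1647[hold]; j=2 S=202.5641 intr=0.0000 cont=0.0000 V=0.0000[hold]  S*(2)=-
k=1: j=0 S=111.1293 intr=17.9407 cont=25.9436 V=25.9436[hold]; j=1 S=165.8254 intr=0.0000 cont=6.0441 V=6.0441[hold]  S*(1)=-
k=0: j=0 S=135.7500 intr=0.0000 cont=16.7362 V=16.7362[hold]  S*(0)=-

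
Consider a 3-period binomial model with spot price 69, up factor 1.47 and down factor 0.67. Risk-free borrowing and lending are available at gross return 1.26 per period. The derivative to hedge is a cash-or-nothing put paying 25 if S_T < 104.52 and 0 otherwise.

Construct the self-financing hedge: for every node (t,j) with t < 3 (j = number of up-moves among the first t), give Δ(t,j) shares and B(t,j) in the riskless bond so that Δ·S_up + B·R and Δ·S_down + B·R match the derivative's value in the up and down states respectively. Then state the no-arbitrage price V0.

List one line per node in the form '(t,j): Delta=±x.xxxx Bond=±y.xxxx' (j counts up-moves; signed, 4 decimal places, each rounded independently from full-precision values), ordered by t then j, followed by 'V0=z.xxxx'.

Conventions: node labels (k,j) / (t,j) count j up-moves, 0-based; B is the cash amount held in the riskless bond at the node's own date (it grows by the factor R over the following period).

No-arbitrage ⇒ martingale measure with p* = (R−d)/(u−d) = 0.7375.
Terminal payoffs: V(3,0)=25.0000, V(3,1)=25.0000, V(3,2)=25.0000, V(3,3)=0.0000
(2,0): S=30.9741. Δ = (V_up−V_dn)/(S_up−S_dn) = (25.0000−25.0000)/(45.5319−20.7526) = 0.0000. V = [p*·25.0000 + (1−p*)·25.0000]/1.26 = 19.8413. B = V − Δ·S = 19.8413.
(2,1): S=67.9581. Δ = (V_up−V_dn)/(S_up−S_dn) = (25.0000−25.0000)/(99.8984−45.5319) = 0.0000. V = [p*·25.0000 + (1−p*)·25.0000]/1.26 = 19.8413. B = V − Δ·S = 19.8413.
(2,2): S=149.1021. Δ = (V_up−V_dn)/(S_up−S_dn) = (0.0000−25.0000)/(219.1801−99.8984) = -0.2096. V = [p*·0.0000 + (1−p*)·25.0000]/1.26 = 5.2083. B = V − Δ·S = 36.4583.
(1,0): S=46.2300. Δ = (V_up−V_dn)/(S_up−S_dn) = (19.8413−19.8413)/(67.9581−30.9741) = 0.0000. V = [p*·19.8413 + (1−p*)·19.8413]/1.26 = 15.7470. B = V − Δ·S = 15.7470.
(1,1): S=101.4300. Δ = (V_up−V_dn)/(S_up−S_dn) = (5.2083−19.8413)/(149.1021−67.9581) = -0.1803. V = [p*·5.2083 + (1−p*)·19.8413]/1.26 = 7.1821. B = V − Δ·S = 25.4733.
(0,0): S=69.0000. Δ = (V_up−V_dn)/(S_up−S_dn) = (7.1821−15.7470)/(101.4300−46.2300) = -0.1552. V = [p*·7.1821 + (1−p*)·15.7470]/1.26 = 7.4845. B = V − Δ·S = 18.1906.
Check: Δ(0,0)·S0 + B(0,0) = 7.4845 = V0.

(0,0): Delta=-0.1552 Bond=18.1906
(1,0): Delta=0.0000 Bond=15.7470
(1,1): Delta=-0.1803 Bond=25.4733
(2,0): Delta=0.0000 Bond=19.8413
(2,1): Delta=0.0000 Bond=19.8413
(2,2): Delta=-0.2096 Bond=36.4583
V0=7.4845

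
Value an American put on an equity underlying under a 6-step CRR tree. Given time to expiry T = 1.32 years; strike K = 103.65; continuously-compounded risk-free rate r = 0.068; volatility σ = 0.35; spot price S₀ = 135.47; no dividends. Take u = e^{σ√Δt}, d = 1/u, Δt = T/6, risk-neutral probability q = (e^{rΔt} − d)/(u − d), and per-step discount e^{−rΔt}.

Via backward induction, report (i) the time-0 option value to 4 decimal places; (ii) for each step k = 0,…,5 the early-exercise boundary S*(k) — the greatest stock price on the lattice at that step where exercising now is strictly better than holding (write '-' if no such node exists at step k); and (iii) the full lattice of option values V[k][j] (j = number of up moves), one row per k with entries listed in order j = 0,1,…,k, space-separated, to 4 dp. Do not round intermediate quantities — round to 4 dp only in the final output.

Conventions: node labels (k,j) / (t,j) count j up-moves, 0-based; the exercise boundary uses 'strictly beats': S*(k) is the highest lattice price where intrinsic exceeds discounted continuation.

Δt=0.22000, u=1.17841, d=0.84860, q=0.50475, disc=e^(-rΔt)=0.98515
k=6 terminal: V=max(K-S,0) → 53.0595 33.3978 6.0945 0.0000 0.0000 0.0000 0.0000
k=5: j=0 S=59.6162 intr=44.0338 cont=42.4947 V=44.0338[EX]; j=1 S=82.7858 intr=20.8642 cont=19.3251 V=20.8642[EX]; j=2 S=114.9602 intr=0.0000 cont=2.9735 V=2.9735[hold]; j=3 S=159.6390 intr=0.0000 cont=0.0000 V=0.0000[hold]; j=4 S=221.6820 intr=0.0000 cont=0.0000 V=0.0000[hold]; j=5 S=307.8378 intr=0.0000 cont=0.0000 V=0.0000[hold]  S*(5)=82.7858
k=4: j=0 S=70.2522 intr=33.3978 cont=31.8587 V=33.3978[EX]; j=1 S=97.5555 intr=6.0945 cont=11.6581 V=11.6581[hold]; j=2 S=135.4700 intr=0.0000 cont=1.4507 V=1.4507[hold]; j=3 S=188.1199 intr=0.0000 cont=0.0000 V=0.0000[hold]; j=4 S=261.2319 intr=0.0000 cont=0.0000 V=0.0000[hold]  S*(4)=70.2522
k=3: j=0 S=82.7858 intr=20.8642 cont=22.0917 V=22.0917[hold]; j=1 S=114.9602 intr=0.0000 cont=6.4093 V=6.4093[hold]; j=2 S=159.6390 intr=0.0000 cont=0.7078 V=0.7078[hold]; j=3 S=221.6820 intr=0.0000 cont=0.0000 V=0.0000[hold]  S*(3)=-
k=2: j=0 S=97.5555 intr=6.0945 cont=13.9655 V=13.9655[hold]; j=1 S=135.4700 intr=0.0000 cont=3.4790 V=3.4790[hold]; j=2 S=188.1199 intr=0.0000 cont=0.3453 V=0.3453[hold]  S*(2)=-
k=1: j=0 S=114.9602 intr=0.0000 cont=8.5437 V=8.5437[hold]; j=1 S=159.6390 intr=0.0000 cont=1.8691 V=1.8691[hold]  S*(1)=-
k=0: j=0 S=135.4700 intr=0.0000 cont=5.0978 V=5.0978[hold]  S*(0)=-

price = 5.0978
boundary = - - - - 70.2522 82.7858
tree:
5.0978
8.5437 1.8691
13.9655 3.4790 0.3453
22.0917 6.4093 0.7078 0.0000
33.3978 11.6581 1.4507 0.0000 0.0000
44.0338 20.8642 2.9735 0.0000 0.0000 0.0000
53.0595 33.3978 6.0945 0.0000 0.0000 0.0000 0.0000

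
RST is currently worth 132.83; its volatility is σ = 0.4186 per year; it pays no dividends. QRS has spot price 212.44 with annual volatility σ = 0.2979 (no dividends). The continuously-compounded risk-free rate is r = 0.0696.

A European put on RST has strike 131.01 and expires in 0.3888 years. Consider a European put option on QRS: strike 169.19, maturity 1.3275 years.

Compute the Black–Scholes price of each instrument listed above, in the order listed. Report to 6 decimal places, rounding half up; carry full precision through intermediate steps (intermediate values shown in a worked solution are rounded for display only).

price(RST put K=131.01) = 11.021697
price(QRS put K=169.19) = 5.824781

[RST put K=131.01]
σ√T = 0.4186·√0.3888 = 0.261013
d₁ = (ln(S/K) + (r+σ²/2)T) / (σ√T) = (ln(132.83/131.01) + (0.0696+0.4186²/2)·0.3888) / 0.261013 = (0.013796 + 0.061124) / 0.261013 = 0.287039
d₂ = d₁ − σ√T = 0.287039 − 0.261013 = 0.026026
e^{−rT} = 0.973302
N(−d₁) = 0.387041,  N(−d₂) = 0.489618
price = K·e^{−rT}·N(−d₂) − S·N(−d₁) = 62.432400 − 51.410702 = 11.021697
[QRS put K=169.19]
σ√T = 0.2979·√1.3275 = 0.343232
d₁ = (ln(S/K) + (r+σ²/2)T) / (σ√T) = (ln(212.44/169.19) + (0.0696+0.2979²/2)·1.3275) / 0.343232 = (0.227637 + 0.151298) / 0.343232 = 1.104021
d₂ = d₁ − σ√T = 1.104021 − 0.343232 = 0.760789
e^{−rT} = 0.911746
N(−d₁) = 0.134792,  N(−d₂) = 0.223392
price = K·e^{−rT}·N(−d₂) − S·N(−d₁) = 34.459994 − 28.635213 = 5.824781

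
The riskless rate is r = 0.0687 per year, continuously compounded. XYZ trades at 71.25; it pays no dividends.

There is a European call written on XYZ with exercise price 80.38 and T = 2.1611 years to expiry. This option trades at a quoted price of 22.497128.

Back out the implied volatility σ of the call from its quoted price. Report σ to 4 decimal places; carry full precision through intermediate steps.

At σ = 0.5353 the Black–Scholes value reproduces the quote:
σ√T = 0.5353·√2.1611 = 0.786927
d₁ = (ln(S/K) + (r+σ²/2)T) / (σ√T) = (ln(71.25/80.38) + (0.0687+0.5353²/2)·2.1611) / 0.786927 = (-0.120571 + 0.458095) / 0.786927 = 0.428914
d₂ = d₁ − σ√T = 0.428914 − 0.786927 = -0.358013
e^{−rT} = 0.862028
N(d₁) = 0.666007,  N(d₂) = 0.360167
V = S·N(d₁) − K·e^{−rT}·N(d₂) = 47.453012 − 24.955883 = 22.497128 (the quoted price), and the Black–Scholes price is strictly increasing in σ, so σ is unique

sigma = 0.5353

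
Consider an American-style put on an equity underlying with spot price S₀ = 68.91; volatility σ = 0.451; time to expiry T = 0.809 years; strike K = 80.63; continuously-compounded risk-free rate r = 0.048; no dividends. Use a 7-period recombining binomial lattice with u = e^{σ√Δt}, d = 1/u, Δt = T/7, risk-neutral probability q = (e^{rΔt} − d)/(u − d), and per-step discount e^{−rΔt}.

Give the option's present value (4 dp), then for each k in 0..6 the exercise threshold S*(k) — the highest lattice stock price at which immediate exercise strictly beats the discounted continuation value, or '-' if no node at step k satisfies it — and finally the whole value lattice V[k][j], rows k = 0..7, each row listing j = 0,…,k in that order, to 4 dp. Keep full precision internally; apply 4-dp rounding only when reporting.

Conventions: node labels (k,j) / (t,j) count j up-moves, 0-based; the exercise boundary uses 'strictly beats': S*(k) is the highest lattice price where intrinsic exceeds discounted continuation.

Δt=0.11557, u=1.16570, d=0.85785, q=0.47981, disc=e^(-rΔt)=0.99447
k=7 terminal: V=max(K-S,0) → 57.0699 48.6153 37.1266 21.5153 0.3017 0.0000 0.0000 0.0000
k=6: j=0 S=27.4640 intr=53.1660 cont=52.7200 V=53.1660[EX]; j=1 S=37.3195 intr=43.3105 cont=42.8644 V=43.3105[EX]; j=2 S=50.7118 intr=29.9182 cont=29.4721 V=29.9182[EX]; j=3 S=68.9100 intr=11.7200 cont=11.2739 V=11.7200[EX]; j=4 S=93.6387 intr=0.0000 cont=0.1561 V=0.1561[hold]; j=5 S=127.2413 intr=0.0000 cont=0.0000 V=0.0000[hold]; j=6 S=172.9025 intr=0.0000 cont=0.0000 V=0.0000[hold]  S*(6)=68.9100
k=5: j=0 S=32.0147 intr=48.6153 cont=48.1692 V=48.6153[EX]; j=1 S=43.5034 intr=37.1266 cont=36.6806 V=37.1266[EX]; j=2 S=59.1147 intr=21.5153 cont=21.0692 V=21.5153[EX]; j=3 S=80.3283 intr=0.3017 cont=6.1373 V=6.1373[hold]; j=4 S=109.1545 intr=0.0000 cont=0.0807 V=0.0807[hold]; j=5 S=148.3251 intr=0.0000 cont=0.0000 V=0.0000[hold]  S*(5)=59.1147
k=4: j=0 S=37.3195 intr=43.3105 cont=42.8644 V=43.3105[EX]; j=1 S=50.7118 intr=29.9182 cont=29.4721 V=29.9182[EX]; j=2 S=68.9100 intr=11.7200 cont=14.0585 V=14.0585[hold]; j=3 S=93.6387 intr=0.0000 cont=3.2134 V=3.2134[hold]; j=4 S=127.2413 intr=0.0000 cont=0.0418 V=0.0418[hold]  S*(4)=50.7118
k=3: j=0 S=43.5034 intr=37.1266 cont=36.6806 V=37.1266[EX]; j=1 S=59.1147 intr=21.5153 cont=22.1850 V=22.1850[hold]; j=2 S=80.3283 intr=0.3017 cont=8.8059 V=8.8059[hold]; j=3 S=109.1545 intr=0.0000 cont=1.6822 V=1.6822[hold]  S*(3)=43.5034
k=2: j=0 S=50.7118 intr=29.9182 cont=29.7917 V=29.9182[EX]; j=1 S=68.9100 intr=11.7200 cont=15.6783 V=15.6783[hold]; j=2 S=93.6387 intr=0.0000 cont=5.3580 V=5.3580[hold]  S*(2)=50.7118
k=1: j=0 S=59.1147 intr=21.5153 cont=22.9580 V=22.9580[hold]; j=1 S=80.3283 intr=0.3017 cont=10.6671 V=10.6671[hold]  S*(1)=-
k=0: j=0 S=68.9100 intr=11.7200 cont=16.9663 V=16.9663[hold]  S*(0)=-

price = 16.9663
boundary = - - 50.7118 43.5034 50.7118 59.1147 68.9100
tree:
16.9663
22.9580 10.6671
29.9182 15.6783 5.3580
37.1266 22.1850 8.8059 1.6822
43.3105 29.9182 14.0585 3.2134 0.0418
48.6153 37.1266 21.5153 6.1373 0.0807 0.0000
53.1660 43.3105 29.9182 11.7200 0.1561 0.0000 0.0000
57.0699 48.6153 37.1266 21.5153 0.3017 0.0000 0.0000 0.0000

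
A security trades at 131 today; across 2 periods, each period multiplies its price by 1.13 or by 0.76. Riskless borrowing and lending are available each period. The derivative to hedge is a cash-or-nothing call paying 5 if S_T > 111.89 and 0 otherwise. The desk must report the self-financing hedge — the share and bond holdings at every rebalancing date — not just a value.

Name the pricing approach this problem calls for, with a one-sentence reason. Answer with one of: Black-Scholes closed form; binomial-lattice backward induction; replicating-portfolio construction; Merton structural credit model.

Key observation: since the answer must list Δ and B at each node of the 1.13/0.76 lattice on 131, the replicating-portfolio method — solving the two-state system at every node — is the one that applies.

framework: replicating-portfolio construction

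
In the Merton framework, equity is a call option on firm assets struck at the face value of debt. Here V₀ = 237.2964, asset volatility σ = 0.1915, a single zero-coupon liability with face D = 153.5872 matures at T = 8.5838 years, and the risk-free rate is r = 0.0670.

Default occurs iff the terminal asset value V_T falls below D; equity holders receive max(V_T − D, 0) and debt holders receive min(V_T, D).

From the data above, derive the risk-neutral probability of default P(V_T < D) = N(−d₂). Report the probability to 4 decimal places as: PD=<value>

Work the structural quantities from V₀ = 237.2964 against face 153.5872:
d₁ = [ln(V₀/D) + (r + σ²/2)T] / (σ√T)
   = [ln(237.2964/153.5872) + (0.0670 + 0.5·0.1915²)·8.5838] / (0.1915·√8.5838)
   = [0.435042 + 0.732508] / 0.561059 = 2.080975
d₂ = d₁ − σ√T = 2.080975 − 0.561059 = 1.519916
risk-neutral PD = N(−d₂) = N(-1.519916) = 0.064266

PD=0.0643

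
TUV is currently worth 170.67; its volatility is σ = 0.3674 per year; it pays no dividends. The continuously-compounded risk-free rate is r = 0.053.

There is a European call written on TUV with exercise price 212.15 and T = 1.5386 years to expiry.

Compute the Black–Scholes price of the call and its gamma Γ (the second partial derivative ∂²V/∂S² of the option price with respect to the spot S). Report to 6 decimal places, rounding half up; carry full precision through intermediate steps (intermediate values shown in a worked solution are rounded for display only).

price = 22.001736
Γ = 0.005116

σ√T = 0.3674·√1.5386 = 0.455724
d₁ = (ln(S/K) + (r+σ²/2)T) / (σ√T) = (ln(170.67/212.15) + (0.053+0.3674²/2)·1.5386) / 0.455724 = (-0.217562 + 0.185388) / 0.455724 = -0.070599
d₂ = d₁ − σ√T = -0.070599 − 0.455724 = -0.526323
e^{−rT} = 0.921690
N(d₁) = 0.471858,  N(d₂) = 0.299332
Call price V = S·N(d₁) − K·e^{−rT}·N(d₂) = 80.532082 − 58.530346 = 22.001736
φ(d₁) = (1/√(2π))·e^{−d₁²/2} = 0.397949
Γ = φ(d₁) / (S·σ·√T) = 0.005116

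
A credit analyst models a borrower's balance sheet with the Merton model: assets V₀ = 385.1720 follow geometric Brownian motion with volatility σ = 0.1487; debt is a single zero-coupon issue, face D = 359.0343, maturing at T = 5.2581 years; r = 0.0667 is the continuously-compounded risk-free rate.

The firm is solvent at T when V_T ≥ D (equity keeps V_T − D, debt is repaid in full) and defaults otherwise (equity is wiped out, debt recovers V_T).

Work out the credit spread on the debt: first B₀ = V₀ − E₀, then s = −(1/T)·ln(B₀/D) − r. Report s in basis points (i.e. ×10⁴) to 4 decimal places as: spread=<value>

With assets at 385.1720 and a single debt payment of 359.0343 at 5.2581 years:
d₁ = [ln(V₀/D) + (r + σ²/2)T] / (σ√T)
   = [ln(385.1720/359.0343) + (0.0667 + 0.5·0.1487²)·5.2581] / (0.1487·√5.2581)
   = [0.070272 + 0.408848] / 0.340977 = 1.405138
d₂ = d₁ − σ√T = 1.405138 − 0.340977 = 1.064161
N(d₁) = 0.920010,  N(d₂) = 0.856372,  e^(−rT) = 0.704184
E₀ = V₀·N(d₁) − D·e^(−rT)·N(d₂)
   = 385.1720·0.920010 − 359.0343·0.704184·0.856372 = 137.848672
B₀ = V₀ − E₀ = 385.1720 − 137.848672 = 247.323328
spread = −(1/T)·ln(B₀/D) − r = −(1/5.2581)·ln(247.323328/359.0343) − 0.0667 = 0.00418519
in basis points: 0.00418519 × 10⁴ = 41.8519 bp

spread=41.8519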